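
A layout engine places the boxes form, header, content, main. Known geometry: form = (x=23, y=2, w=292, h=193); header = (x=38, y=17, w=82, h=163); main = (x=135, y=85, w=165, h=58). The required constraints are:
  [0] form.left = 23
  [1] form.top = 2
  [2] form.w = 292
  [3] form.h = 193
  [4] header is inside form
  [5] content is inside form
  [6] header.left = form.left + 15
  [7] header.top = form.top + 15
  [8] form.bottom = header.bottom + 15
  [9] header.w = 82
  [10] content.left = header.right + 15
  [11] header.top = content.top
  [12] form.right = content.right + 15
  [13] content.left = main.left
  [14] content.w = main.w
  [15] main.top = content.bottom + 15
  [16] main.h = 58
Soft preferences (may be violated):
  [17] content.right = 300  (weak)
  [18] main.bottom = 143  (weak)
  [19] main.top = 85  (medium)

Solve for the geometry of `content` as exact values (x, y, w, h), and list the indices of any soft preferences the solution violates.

content = (x=135, y=17, w=165, h=53)
violated soft preferences: none

1. content.x = 135  [content.left = header.right + 15]
2. content.y = 17  [header.top = content.top]
3. content.w = 165  [form.right = content.right + 15]
4. content.h = 53  [main.top = content.bottom + 15]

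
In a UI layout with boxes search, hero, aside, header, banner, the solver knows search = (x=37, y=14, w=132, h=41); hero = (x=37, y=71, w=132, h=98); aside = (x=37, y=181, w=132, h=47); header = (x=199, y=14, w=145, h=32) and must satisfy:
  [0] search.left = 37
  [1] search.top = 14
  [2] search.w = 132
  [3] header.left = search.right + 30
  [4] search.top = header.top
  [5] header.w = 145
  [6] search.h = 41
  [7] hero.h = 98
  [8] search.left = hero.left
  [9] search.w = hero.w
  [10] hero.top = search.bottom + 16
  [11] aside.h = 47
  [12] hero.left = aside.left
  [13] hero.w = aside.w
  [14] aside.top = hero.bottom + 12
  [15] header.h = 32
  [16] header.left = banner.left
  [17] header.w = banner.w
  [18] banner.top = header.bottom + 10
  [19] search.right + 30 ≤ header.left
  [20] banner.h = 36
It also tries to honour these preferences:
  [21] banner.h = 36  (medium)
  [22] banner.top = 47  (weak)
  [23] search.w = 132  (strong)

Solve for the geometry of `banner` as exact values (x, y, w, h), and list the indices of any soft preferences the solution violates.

banner = (x=199, y=56, w=145, h=36)
violated soft preferences: 22

1. banner.x = 199  [header.left = banner.left]
2. banner.w = 145  [header.w = banner.w]
3. banner.y = 56  [banner.top = header.bottom + 10]
4. banner.h = 36  [banner.h = 36]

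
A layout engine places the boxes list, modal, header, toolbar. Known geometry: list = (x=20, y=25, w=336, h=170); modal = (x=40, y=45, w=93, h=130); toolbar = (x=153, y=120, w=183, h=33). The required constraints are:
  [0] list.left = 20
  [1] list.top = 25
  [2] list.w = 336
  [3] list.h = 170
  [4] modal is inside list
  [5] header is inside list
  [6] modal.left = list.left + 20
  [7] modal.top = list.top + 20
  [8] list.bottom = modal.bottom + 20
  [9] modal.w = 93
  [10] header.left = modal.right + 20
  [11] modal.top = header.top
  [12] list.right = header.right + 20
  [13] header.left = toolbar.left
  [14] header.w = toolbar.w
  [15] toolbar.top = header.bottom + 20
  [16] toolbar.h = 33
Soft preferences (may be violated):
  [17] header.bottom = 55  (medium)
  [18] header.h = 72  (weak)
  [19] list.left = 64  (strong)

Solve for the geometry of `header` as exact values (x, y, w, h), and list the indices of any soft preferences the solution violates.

1. header.x = 153  [header.left = modal.right + 20]
2. header.y = 45  [modal.top = header.top]
3. header.w = 183  [list.right = header.right + 20]
4. header.h = 55  [toolbar.top = header.bottom + 20]

header = (x=153, y=45, w=183, h=55)
violated soft preferences: 17, 18, 19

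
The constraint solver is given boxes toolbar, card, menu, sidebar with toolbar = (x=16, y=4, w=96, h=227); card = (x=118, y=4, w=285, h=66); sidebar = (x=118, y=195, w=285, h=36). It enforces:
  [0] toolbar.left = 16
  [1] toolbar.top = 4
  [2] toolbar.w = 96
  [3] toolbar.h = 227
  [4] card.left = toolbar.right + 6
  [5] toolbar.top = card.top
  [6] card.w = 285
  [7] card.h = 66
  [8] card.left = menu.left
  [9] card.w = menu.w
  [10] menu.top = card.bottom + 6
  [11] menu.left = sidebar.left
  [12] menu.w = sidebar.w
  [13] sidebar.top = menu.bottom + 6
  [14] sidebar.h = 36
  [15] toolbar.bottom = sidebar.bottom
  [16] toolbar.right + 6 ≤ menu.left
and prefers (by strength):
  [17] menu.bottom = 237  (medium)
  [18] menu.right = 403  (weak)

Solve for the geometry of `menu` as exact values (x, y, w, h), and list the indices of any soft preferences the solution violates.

1. menu.x = 118  [card.left = menu.left]
2. menu.w = 285  [card.w = menu.w]
3. menu.y = 76  [menu.top = card.bottom + 6]
4. menu.h = 113  [sidebar.top = menu.bottom + 6]

menu = (x=118, y=76, w=285, h=113)
violated soft preferences: 17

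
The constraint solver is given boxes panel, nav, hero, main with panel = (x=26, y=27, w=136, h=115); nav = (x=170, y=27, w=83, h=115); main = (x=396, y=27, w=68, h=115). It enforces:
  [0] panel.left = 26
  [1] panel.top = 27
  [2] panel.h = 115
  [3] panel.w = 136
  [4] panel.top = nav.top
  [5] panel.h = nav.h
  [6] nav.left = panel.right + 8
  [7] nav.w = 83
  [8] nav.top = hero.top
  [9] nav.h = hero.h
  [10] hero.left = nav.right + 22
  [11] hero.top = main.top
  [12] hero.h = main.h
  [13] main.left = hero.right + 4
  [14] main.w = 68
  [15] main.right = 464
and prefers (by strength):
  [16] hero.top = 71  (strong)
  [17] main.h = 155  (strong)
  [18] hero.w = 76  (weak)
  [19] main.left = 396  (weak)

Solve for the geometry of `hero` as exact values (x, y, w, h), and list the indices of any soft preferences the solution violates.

hero = (x=275, y=27, w=117, h=115)
violated soft preferences: 16, 17, 18

1. hero.y = 27  [nav.top = hero.top]
2. hero.h = 115  [nav.h = hero.h]
3. hero.x = 275  [hero.left = nav.right + 22]
4. hero.w = 117  [main.left = hero.right + 4]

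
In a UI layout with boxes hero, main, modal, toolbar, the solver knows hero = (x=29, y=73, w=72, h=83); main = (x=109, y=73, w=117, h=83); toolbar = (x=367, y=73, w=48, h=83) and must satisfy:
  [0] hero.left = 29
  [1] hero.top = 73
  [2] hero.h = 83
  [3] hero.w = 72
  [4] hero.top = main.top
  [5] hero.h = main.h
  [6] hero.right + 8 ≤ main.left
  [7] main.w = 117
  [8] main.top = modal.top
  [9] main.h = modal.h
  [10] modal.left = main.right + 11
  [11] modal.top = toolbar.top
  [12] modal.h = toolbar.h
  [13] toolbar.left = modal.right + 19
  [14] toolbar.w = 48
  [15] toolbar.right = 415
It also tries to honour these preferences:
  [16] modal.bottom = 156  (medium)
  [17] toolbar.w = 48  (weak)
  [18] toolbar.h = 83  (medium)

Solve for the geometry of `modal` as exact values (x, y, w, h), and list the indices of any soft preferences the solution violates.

modal = (x=237, y=73, w=111, h=83)
violated soft preferences: none

1. modal.y = 73  [main.top = modal.top]
2. modal.h = 83  [main.h = modal.h]
3. modal.x = 237  [modal.left = main.right + 11]
4. modal.w = 111  [toolbar.left = modal.right + 19]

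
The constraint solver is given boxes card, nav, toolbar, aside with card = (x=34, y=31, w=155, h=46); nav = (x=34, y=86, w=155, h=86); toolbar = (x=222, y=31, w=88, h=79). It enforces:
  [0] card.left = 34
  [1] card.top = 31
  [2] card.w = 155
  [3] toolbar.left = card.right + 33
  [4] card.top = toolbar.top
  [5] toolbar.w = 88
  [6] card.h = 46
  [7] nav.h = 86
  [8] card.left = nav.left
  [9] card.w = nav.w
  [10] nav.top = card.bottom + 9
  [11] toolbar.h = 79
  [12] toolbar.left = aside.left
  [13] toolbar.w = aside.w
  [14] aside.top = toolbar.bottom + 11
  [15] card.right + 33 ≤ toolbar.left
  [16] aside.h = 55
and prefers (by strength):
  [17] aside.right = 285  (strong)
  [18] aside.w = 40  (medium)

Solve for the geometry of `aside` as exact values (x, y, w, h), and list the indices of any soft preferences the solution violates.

1. aside.x = 222  [toolbar.left = aside.left]
2. aside.w = 88  [toolbar.w = aside.w]
3. aside.y = 121  [aside.top = toolbar.bottom + 11]
4. aside.h = 55  [aside.h = 55]

aside = (x=222, y=121, w=88, h=55)
violated soft preferences: 17, 18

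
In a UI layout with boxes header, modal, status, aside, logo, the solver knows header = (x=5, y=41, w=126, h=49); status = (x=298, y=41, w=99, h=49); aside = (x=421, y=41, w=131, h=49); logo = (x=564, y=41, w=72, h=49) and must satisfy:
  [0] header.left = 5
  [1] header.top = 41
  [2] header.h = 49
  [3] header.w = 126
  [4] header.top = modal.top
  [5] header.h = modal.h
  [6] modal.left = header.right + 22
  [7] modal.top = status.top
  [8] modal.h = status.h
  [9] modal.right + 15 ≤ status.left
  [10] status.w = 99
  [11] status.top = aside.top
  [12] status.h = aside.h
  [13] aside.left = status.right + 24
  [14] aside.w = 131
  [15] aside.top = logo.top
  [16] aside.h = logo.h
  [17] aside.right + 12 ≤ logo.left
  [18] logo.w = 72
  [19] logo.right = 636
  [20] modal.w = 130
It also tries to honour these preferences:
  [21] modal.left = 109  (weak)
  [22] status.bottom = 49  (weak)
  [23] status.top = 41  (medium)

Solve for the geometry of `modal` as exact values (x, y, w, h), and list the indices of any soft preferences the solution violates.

modal = (x=153, y=41, w=130, h=49)
violated soft preferences: 21, 22

1. modal.y = 41  [header.top = modal.top]
2. modal.h = 49  [header.h = modal.h]
3. modal.x = 153  [modal.left = header.right + 22]
4. modal.w = 130  [modal.w = 130]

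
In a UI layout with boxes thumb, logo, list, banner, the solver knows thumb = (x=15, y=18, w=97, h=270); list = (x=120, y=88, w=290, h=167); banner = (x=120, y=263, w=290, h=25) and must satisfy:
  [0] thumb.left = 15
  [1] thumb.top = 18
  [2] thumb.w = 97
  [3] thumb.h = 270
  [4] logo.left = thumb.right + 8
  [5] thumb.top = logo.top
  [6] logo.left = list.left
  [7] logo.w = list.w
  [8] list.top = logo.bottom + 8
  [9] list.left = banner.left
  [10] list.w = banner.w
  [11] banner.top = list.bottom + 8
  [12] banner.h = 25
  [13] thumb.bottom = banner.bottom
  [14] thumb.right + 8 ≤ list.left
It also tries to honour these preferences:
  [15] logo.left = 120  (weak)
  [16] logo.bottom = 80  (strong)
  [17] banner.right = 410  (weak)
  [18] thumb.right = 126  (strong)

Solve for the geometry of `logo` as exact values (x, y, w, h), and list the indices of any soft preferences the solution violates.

1. logo.x = 120  [logo.left = thumb.right + 8]
2. logo.y = 18  [thumb.top = logo.top]
3. logo.w = 290  [logo.w = list.w]
4. logo.h = 62  [list.top = logo.bottom + 8]

logo = (x=120, y=18, w=290, h=62)
violated soft preferences: 18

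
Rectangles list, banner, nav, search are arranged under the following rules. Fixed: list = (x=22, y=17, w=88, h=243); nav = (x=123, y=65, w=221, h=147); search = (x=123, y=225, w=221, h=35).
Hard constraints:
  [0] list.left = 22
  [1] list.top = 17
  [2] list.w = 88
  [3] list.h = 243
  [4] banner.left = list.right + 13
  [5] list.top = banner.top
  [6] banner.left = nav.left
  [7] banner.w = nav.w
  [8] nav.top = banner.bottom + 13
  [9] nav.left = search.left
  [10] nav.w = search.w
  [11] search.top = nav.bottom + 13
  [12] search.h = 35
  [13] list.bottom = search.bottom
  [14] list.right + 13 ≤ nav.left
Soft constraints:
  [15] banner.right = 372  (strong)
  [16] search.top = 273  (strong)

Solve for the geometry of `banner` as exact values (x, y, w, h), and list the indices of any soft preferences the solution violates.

1. banner.x = 123  [banner.left = list.right + 13]
2. banner.y = 17  [list.top = banner.top]
3. banner.w = 221  [banner.w = nav.w]
4. banner.h = 35  [nav.top = banner.bottom + 13]

banner = (x=123, y=17, w=221, h=35)
violated soft preferences: 15, 16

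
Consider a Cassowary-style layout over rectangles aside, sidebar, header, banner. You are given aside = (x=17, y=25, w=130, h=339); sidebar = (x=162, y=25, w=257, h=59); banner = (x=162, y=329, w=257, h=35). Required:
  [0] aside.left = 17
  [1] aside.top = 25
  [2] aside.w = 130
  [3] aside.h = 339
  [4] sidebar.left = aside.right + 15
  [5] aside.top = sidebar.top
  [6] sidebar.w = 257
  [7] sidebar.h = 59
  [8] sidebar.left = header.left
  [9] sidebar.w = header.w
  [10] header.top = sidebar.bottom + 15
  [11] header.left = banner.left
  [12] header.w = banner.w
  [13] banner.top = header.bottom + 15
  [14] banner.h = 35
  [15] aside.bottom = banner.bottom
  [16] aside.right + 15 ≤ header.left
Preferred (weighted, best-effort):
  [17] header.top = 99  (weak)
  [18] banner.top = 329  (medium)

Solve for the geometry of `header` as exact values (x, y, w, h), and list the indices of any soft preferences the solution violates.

header = (x=162, y=99, w=257, h=215)
violated soft preferences: none

1. header.x = 162  [sidebar.left = header.left]
2. header.w = 257  [sidebar.w = header.w]
3. header.y = 99  [header.top = sidebar.bottom + 15]
4. header.h = 215  [banner.top = header.bottom + 15]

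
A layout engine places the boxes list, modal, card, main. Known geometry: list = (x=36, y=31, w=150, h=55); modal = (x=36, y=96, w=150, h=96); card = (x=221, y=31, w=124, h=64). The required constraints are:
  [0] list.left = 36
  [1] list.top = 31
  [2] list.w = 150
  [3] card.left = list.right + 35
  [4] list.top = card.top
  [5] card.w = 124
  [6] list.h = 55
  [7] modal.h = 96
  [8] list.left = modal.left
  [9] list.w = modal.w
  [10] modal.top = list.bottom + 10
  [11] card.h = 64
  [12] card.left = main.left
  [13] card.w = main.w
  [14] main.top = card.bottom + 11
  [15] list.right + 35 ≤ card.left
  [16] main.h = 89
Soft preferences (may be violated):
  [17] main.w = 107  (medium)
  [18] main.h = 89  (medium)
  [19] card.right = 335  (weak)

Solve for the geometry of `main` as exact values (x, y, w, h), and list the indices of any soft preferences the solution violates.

1. main.x = 221  [card.left = main.left]
2. main.w = 124  [card.w = main.w]
3. main.y = 106  [main.top = card.bottom + 11]
4. main.h = 89  [main.h = 89]

main = (x=221, y=106, w=124, h=89)
violated soft preferences: 17, 19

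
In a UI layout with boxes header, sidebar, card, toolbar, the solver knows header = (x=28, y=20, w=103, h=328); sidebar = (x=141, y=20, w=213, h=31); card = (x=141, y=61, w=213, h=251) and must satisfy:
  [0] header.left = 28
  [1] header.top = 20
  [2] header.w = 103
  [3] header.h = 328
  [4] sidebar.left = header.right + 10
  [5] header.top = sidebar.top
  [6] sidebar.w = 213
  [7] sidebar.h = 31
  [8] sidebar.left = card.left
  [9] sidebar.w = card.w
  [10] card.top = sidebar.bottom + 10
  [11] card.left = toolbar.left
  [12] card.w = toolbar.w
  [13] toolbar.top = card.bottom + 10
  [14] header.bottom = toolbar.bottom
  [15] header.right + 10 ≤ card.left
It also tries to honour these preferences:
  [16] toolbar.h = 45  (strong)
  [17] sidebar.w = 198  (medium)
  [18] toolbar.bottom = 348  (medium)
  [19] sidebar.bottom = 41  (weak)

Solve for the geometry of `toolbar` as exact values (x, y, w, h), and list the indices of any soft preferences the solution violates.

toolbar = (x=141, y=322, w=213, h=26)
violated soft preferences: 16, 17, 19

1. toolbar.x = 141  [card.left = toolbar.left]
2. toolbar.w = 213  [card.w = toolbar.w]
3. toolbar.y = 322  [toolbar.top = card.bottom + 10]
4. toolbar.h = 26  [header.bottom = toolbar.bottom]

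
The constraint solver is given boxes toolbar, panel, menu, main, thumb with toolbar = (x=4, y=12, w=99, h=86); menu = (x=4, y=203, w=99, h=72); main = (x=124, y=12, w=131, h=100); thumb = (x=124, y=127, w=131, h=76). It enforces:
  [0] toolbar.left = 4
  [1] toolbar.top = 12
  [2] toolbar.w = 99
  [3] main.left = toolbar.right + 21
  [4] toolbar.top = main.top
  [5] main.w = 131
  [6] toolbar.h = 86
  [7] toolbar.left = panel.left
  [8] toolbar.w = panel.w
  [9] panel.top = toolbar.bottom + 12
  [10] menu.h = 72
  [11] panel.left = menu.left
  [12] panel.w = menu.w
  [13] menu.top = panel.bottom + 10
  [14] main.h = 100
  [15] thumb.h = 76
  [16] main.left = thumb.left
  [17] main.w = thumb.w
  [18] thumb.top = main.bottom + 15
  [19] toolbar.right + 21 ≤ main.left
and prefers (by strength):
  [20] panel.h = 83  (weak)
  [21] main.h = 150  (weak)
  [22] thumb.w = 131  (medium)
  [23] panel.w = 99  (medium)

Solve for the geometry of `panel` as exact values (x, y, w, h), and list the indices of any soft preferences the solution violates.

panel = (x=4, y=110, w=99, h=83)
violated soft preferences: 21

1. panel.x = 4  [toolbar.left = panel.left]
2. panel.w = 99  [toolbar.w = panel.w]
3. panel.y = 110  [panel.top = toolbar.bottom + 12]
4. panel.h = 83  [menu.top = panel.bottom + 10]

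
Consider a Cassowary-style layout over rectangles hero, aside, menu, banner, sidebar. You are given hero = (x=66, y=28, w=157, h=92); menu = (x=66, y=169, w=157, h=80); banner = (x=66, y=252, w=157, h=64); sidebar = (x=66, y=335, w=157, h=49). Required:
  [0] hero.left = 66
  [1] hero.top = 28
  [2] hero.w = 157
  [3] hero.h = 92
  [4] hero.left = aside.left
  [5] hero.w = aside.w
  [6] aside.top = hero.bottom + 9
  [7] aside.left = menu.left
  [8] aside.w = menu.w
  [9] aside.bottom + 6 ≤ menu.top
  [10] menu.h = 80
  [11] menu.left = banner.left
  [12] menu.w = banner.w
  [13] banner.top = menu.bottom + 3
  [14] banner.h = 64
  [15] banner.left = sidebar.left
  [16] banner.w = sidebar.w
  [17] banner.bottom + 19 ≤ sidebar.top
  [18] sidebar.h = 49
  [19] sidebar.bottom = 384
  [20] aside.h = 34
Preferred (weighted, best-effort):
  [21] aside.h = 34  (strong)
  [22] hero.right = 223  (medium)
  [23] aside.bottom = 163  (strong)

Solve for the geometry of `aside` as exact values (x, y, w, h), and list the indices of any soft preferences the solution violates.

1. aside.x = 66  [hero.left = aside.left]
2. aside.w = 157  [hero.w = aside.w]
3. aside.y = 129  [aside.top = hero.bottom + 9]
4. aside.h = 34  [aside.h = 34]

aside = (x=66, y=129, w=157, h=34)
violated soft preferences: none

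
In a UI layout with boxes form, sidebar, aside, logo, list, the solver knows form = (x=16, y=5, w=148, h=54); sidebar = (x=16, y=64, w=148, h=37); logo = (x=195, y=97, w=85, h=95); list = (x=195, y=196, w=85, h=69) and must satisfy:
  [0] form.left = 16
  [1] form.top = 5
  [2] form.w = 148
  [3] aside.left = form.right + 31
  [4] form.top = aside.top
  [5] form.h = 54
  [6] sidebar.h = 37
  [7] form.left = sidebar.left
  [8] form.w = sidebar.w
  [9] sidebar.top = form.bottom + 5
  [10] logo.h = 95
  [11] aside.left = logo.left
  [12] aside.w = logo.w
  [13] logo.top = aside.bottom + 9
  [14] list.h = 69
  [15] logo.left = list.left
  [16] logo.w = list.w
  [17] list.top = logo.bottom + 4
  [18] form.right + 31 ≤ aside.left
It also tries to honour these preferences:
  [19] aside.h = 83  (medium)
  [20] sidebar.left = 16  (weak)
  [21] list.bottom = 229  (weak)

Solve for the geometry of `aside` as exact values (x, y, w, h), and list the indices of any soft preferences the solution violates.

1. aside.x = 195  [aside.left = form.right + 31]
2. aside.y = 5  [form.top = aside.top]
3. aside.w = 85  [aside.w = logo.w]
4. aside.h = 83  [logo.top = aside.bottom + 9]

aside = (x=195, y=5, w=85, h=83)
violated soft preferences: 21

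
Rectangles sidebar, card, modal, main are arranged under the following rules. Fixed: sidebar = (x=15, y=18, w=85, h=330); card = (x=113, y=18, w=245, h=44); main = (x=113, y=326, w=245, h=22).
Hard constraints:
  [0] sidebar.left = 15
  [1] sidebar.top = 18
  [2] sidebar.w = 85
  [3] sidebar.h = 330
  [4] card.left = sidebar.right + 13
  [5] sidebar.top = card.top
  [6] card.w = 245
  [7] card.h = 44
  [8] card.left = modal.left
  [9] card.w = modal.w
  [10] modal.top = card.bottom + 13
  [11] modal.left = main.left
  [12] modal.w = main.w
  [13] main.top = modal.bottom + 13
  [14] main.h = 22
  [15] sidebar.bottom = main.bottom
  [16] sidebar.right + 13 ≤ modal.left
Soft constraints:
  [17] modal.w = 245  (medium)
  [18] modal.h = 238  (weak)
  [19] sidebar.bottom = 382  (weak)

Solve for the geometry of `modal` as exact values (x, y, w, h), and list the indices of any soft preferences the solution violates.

1. modal.x = 113  [card.left = modal.left]
2. modal.w = 245  [card.w = modal.w]
3. modal.y = 75  [modal.top = card.bottom + 13]
4. modal.h = 238  [main.top = modal.bottom + 13]

modal = (x=113, y=75, w=245, h=238)
violated soft preferences: 19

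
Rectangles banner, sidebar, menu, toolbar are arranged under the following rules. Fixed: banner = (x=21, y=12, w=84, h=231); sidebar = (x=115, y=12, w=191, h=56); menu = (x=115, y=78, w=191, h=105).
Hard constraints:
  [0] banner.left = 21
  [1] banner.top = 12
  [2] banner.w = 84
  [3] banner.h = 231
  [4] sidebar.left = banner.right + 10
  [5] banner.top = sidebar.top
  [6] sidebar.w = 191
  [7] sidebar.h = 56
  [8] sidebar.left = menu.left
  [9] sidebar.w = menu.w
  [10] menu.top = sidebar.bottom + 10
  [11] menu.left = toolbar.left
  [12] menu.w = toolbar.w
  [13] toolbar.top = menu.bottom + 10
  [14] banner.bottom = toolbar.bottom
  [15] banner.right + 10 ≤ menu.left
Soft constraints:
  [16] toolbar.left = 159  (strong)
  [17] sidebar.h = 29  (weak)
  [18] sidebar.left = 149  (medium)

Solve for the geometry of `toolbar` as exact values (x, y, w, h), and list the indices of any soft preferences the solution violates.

toolbar = (x=115, y=193, w=191, h=50)
violated soft preferences: 16, 17, 18

1. toolbar.x = 115  [menu.left = toolbar.left]
2. toolbar.w = 191  [menu.w = toolbar.w]
3. toolbar.y = 193  [toolbar.top = menu.bottom + 10]
4. toolbar.h = 50  [banner.bottom = toolbar.bottom]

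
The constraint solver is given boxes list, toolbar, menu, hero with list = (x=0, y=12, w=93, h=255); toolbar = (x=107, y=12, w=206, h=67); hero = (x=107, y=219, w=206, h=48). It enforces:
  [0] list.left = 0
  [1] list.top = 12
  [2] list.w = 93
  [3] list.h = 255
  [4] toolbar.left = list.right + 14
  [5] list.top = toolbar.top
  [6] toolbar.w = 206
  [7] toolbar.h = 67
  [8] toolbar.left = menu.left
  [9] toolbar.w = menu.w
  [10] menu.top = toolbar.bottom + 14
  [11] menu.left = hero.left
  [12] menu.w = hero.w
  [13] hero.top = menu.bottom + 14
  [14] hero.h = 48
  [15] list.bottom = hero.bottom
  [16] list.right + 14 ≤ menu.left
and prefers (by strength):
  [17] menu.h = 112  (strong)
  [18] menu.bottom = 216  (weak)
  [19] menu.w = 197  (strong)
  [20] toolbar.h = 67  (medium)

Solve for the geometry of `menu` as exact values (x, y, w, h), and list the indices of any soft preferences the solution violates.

1. menu.x = 107  [toolbar.left = menu.left]
2. menu.w = 206  [toolbar.w = menu.w]
3. menu.y = 93  [menu.top = toolbar.bottom + 14]
4. menu.h = 112  [hero.top = menu.bottom + 14]

menu = (x=107, y=93, w=206, h=112)
violated soft preferences: 18, 19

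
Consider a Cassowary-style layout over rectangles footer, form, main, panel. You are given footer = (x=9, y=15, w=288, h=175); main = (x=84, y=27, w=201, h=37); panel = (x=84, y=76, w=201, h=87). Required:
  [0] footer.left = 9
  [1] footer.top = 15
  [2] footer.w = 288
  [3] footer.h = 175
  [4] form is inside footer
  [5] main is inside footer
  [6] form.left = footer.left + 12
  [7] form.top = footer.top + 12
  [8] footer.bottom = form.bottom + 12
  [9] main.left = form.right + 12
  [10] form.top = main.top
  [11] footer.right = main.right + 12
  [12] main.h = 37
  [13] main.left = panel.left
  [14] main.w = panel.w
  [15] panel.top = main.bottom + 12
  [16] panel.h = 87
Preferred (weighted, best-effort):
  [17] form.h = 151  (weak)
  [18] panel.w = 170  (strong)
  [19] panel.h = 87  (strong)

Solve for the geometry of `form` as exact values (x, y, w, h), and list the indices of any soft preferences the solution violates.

form = (x=21, y=27, w=51, h=151)
violated soft preferences: 18

1. form.x = 21  [form.left = footer.left + 12]
2. form.y = 27  [form.top = footer.top + 12]
3. form.h = 151  [footer.bottom = form.bottom + 12]
4. form.w = 51  [main.left = form.right + 12]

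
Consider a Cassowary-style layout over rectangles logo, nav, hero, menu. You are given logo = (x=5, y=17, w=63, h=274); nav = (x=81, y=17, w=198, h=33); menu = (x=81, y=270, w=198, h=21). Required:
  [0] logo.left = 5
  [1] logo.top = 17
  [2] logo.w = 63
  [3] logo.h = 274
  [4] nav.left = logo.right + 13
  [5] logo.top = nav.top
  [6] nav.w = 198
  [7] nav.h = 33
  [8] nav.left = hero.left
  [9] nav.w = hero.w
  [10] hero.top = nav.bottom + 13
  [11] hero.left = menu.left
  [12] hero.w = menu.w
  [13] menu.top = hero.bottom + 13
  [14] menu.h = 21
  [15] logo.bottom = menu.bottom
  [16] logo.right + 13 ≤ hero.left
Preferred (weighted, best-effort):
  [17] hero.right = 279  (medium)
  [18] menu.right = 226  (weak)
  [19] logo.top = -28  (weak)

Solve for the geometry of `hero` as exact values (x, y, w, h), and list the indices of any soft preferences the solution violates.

1. hero.x = 81  [nav.left = hero.left]
2. hero.w = 198  [nav.w = hero.w]
3. hero.y = 63  [hero.top = nav.bottom + 13]
4. hero.h = 194  [menu.top = hero.bottom + 13]

hero = (x=81, y=63, w=198, h=194)
violated soft preferences: 18, 19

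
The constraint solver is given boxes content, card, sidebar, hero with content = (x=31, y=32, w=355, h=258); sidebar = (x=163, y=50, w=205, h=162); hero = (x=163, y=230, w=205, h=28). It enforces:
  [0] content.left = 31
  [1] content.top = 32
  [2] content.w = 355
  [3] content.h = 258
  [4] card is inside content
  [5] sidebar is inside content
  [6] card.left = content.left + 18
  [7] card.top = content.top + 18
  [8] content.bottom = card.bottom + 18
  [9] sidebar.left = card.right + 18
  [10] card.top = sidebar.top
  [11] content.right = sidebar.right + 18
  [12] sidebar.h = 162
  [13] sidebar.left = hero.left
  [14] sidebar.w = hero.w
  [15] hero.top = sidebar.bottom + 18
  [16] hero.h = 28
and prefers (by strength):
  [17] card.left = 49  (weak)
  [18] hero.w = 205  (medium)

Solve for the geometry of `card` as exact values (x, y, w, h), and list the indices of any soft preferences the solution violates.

card = (x=49, y=50, w=96, h=222)
violated soft preferences: none

1. card.x = 49  [card.left = content.left + 18]
2. card.y = 50  [card.top = content.top + 18]
3. card.h = 222  [content.bottom = card.bottom + 18]
4. card.w = 96  [sidebar.left = card.right + 18]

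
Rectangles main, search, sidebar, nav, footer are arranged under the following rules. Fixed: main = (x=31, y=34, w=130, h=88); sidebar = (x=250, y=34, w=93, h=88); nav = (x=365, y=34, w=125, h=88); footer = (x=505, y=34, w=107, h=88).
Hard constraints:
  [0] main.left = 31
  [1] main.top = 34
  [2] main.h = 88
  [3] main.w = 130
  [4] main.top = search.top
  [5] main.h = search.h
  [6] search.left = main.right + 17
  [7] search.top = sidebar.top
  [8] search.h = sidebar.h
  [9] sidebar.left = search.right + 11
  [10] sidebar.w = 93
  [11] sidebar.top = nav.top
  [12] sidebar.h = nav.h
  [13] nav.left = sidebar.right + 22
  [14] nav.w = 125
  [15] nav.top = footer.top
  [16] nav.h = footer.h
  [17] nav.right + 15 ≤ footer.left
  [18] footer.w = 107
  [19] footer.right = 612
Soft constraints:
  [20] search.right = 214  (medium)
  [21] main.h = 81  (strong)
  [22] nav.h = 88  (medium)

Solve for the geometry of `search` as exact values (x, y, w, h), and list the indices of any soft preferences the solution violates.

1. search.y = 34  [main.top = search.top]
2. search.h = 88  [main.h = search.h]
3. search.x = 178  [search.left = main.right + 17]
4. search.w = 61  [sidebar.left = search.right + 11]

search = (x=178, y=34, w=61, h=88)
violated soft preferences: 20, 21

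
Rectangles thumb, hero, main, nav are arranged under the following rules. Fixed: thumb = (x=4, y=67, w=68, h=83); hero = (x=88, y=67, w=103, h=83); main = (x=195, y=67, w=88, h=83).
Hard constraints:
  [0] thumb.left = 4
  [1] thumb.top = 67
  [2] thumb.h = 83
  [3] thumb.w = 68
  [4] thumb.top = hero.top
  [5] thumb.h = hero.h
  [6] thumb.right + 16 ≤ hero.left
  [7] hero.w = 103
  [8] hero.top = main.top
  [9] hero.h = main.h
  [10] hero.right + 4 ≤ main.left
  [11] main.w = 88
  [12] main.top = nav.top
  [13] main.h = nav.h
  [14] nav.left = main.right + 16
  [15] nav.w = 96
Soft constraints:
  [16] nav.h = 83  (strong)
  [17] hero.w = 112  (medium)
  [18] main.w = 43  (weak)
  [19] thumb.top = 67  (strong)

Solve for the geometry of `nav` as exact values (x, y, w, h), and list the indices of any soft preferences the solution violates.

nav = (x=299, y=67, w=96, h=83)
violated soft preferences: 17, 18

1. nav.y = 67  [main.top = nav.top]
2. nav.h = 83  [main.h = nav.h]
3. nav.x = 299  [nav.left = main.right + 16]
4. nav.w = 96  [nav.w = 96]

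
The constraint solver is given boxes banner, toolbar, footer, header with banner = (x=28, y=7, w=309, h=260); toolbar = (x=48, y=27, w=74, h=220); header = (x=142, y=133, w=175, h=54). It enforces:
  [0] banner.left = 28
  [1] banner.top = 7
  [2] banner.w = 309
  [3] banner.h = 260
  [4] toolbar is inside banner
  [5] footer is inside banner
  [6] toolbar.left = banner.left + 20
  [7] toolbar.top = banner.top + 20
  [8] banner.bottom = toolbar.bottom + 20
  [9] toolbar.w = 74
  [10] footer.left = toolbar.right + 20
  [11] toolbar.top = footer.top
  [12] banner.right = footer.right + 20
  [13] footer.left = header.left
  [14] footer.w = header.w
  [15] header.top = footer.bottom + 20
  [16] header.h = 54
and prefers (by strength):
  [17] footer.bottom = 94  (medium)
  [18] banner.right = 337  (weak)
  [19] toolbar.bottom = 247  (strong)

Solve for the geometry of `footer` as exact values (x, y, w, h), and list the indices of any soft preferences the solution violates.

1. footer.x = 142  [footer.left = toolbar.right + 20]
2. footer.y = 27  [toolbar.top = footer.top]
3. footer.w = 175  [banner.right = footer.right + 20]
4. footer.h = 86  [header.top = footer.bottom + 20]

footer = (x=142, y=27, w=175, h=86)
violated soft preferences: 17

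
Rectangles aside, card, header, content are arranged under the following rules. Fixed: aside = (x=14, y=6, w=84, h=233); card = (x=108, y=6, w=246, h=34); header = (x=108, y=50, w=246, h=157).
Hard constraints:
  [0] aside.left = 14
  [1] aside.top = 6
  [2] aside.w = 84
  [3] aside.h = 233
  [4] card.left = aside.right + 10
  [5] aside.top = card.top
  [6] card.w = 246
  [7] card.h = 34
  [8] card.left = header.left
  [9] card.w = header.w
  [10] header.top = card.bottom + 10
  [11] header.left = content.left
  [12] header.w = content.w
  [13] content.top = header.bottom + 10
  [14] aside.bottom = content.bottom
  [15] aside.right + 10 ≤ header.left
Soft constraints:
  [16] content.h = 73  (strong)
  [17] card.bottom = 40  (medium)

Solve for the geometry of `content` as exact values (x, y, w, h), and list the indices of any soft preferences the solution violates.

1. content.x = 108  [header.left = content.left]
2. content.w = 246  [header.w = content.w]
3. content.y = 217  [content.top = header.bottom + 10]
4. content.h = 22  [aside.bottom = content.bottom]

content = (x=108, y=217, w=246, h=22)
violated soft preferences: 16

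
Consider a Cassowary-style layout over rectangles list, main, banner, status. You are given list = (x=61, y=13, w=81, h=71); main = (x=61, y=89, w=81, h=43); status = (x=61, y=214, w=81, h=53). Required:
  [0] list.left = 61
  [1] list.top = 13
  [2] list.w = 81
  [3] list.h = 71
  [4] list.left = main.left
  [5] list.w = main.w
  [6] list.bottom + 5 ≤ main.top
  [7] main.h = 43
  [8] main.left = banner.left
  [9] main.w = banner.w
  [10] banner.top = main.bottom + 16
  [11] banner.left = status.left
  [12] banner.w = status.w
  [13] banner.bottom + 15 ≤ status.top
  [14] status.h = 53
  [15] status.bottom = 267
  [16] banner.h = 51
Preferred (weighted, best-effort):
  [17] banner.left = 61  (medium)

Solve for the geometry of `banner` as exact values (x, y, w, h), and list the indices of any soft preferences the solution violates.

1. banner.x = 61  [main.left = banner.left]
2. banner.w = 81  [main.w = banner.w]
3. banner.y = 148  [banner.top = main.bottom + 16]
4. banner.h = 51  [banner.h = 51]

banner = (x=61, y=148, w=81, h=51)
violated soft preferences: none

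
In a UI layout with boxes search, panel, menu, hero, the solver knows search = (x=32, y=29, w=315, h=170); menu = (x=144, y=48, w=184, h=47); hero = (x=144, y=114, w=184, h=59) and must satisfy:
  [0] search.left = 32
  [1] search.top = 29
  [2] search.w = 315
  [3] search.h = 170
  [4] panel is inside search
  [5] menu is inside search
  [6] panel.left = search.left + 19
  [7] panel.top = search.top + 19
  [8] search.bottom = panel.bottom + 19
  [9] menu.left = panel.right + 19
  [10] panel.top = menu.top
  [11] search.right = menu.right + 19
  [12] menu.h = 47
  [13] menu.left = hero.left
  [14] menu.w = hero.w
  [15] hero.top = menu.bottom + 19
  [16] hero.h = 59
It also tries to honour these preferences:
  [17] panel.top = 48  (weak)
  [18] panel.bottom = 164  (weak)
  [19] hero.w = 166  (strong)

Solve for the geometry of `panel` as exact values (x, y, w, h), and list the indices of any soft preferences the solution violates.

1. panel.x = 51  [panel.left = search.left + 19]
2. panel.y = 48  [panel.top = search.top + 19]
3. panel.h = 132  [search.bottom = panel.bottom + 19]
4. panel.w = 74  [menu.left = panel.right + 19]

panel = (x=51, y=48, w=74, h=132)
violated soft preferences: 18, 19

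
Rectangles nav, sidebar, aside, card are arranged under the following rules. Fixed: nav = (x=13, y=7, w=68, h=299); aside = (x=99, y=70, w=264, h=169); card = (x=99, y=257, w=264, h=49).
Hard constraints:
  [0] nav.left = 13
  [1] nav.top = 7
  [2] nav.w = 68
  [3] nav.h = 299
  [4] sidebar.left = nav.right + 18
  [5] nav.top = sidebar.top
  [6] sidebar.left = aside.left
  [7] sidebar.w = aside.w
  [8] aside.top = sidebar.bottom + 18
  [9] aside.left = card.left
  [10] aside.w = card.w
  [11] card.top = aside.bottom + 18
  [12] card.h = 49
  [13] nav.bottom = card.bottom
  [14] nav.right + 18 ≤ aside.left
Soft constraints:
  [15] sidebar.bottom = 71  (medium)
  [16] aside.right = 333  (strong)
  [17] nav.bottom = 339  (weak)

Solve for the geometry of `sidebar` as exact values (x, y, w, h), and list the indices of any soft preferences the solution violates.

sidebar = (x=99, y=7, w=264, h=45)
violated soft preferences: 15, 16, 17

1. sidebar.x = 99  [sidebar.left = nav.right + 18]
2. sidebar.y = 7  [nav.top = sidebar.top]
3. sidebar.w = 264  [sidebar.w = aside.w]
4. sidebar.h = 45  [aside.top = sidebar.bottom + 18]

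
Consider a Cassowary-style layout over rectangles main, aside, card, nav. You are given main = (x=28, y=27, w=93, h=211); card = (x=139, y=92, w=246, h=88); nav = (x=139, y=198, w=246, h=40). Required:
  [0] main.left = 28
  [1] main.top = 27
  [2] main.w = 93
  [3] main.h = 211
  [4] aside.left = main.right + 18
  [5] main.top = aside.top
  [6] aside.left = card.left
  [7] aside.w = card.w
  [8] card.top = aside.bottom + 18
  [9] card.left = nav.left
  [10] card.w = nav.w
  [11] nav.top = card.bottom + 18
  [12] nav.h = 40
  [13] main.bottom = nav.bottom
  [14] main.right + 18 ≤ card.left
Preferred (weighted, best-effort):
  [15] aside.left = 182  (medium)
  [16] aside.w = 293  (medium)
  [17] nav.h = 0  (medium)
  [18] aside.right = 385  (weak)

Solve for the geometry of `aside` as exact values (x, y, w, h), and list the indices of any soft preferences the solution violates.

aside = (x=139, y=27, w=246, h=47)
violated soft preferences: 15, 16, 17

1. aside.x = 139  [aside.left = main.right + 18]
2. aside.y = 27  [main.top = aside.top]
3. aside.w = 246  [aside.w = card.w]
4. aside.h = 47  [card.top = aside.bottom + 18]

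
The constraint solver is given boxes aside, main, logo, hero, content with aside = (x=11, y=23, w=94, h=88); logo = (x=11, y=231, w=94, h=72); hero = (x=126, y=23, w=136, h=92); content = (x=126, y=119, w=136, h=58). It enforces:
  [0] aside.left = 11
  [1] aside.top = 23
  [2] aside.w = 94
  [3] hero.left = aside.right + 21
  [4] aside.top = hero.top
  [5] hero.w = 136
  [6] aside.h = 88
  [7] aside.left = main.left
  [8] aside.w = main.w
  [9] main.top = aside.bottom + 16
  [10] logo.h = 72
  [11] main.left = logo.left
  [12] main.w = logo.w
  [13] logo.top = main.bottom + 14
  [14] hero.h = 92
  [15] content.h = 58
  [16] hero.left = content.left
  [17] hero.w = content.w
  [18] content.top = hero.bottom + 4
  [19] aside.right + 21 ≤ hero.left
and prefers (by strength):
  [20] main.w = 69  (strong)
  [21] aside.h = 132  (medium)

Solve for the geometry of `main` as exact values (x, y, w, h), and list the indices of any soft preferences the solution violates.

1. main.x = 11  [aside.left = main.left]
2. main.w = 94  [aside.w = main.w]
3. main.y = 127  [main.top = aside.bottom + 16]
4. main.h = 90  [logo.top = main.bottom + 14]

main = (x=11, y=127, w=94, h=90)
violated soft preferences: 20, 21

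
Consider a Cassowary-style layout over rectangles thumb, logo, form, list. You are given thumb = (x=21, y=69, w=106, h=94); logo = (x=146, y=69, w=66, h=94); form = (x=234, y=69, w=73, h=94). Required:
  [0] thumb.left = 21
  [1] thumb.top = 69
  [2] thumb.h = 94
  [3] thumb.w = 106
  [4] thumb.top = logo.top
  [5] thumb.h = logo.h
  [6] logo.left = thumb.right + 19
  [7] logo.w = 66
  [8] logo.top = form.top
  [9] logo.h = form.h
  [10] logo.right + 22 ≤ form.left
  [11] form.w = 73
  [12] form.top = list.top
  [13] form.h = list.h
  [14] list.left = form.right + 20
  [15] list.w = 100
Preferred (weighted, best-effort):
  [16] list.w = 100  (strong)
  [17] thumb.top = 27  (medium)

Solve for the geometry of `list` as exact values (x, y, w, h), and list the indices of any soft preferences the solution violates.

1. list.y = 69  [form.top = list.top]
2. list.h = 94  [form.h = list.h]
3. list.x = 327  [list.left = form.right + 20]
4. list.w = 100  [list.w = 100]

list = (x=327, y=69, w=100, h=94)
violated soft preferences: 17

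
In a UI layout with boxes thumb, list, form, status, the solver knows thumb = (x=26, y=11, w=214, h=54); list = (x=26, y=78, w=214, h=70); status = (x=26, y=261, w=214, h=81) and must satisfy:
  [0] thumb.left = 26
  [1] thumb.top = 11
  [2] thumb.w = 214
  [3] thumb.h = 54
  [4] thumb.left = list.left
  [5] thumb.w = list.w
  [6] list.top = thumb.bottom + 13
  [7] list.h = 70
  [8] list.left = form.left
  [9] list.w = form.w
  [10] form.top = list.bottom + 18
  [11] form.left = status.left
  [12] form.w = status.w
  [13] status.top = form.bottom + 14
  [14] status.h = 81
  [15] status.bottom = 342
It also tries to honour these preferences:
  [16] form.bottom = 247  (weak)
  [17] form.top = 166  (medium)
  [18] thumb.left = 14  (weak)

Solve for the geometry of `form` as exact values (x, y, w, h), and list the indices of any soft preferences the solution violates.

1. form.x = 26  [list.left = form.left]
2. form.w = 214  [list.w = form.w]
3. form.y = 166  [form.top = list.bottom + 18]
4. form.h = 81  [status.top = form.bottom + 14]

form = (x=26, y=166, w=214, h=81)
violated soft preferences: 18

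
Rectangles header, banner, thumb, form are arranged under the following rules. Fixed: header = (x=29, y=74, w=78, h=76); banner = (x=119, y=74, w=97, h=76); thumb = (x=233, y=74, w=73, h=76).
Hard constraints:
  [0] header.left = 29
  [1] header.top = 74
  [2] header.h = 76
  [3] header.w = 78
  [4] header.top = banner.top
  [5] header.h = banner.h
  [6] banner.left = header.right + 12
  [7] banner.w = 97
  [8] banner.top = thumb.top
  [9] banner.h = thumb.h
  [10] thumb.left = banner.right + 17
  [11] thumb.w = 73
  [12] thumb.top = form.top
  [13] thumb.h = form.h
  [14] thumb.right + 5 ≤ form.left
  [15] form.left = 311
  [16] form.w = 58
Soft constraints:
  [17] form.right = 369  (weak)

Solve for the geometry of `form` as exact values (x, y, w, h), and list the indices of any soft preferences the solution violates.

1. form.y = 74  [thumb.top = form.top]
2. form.h = 76  [thumb.h = form.h]
3. form.x = 311  [form.left = 311]
4. form.w = 58  [form.w = 58]

form = (x=311, y=74, w=58, h=76)
violated soft preferences: none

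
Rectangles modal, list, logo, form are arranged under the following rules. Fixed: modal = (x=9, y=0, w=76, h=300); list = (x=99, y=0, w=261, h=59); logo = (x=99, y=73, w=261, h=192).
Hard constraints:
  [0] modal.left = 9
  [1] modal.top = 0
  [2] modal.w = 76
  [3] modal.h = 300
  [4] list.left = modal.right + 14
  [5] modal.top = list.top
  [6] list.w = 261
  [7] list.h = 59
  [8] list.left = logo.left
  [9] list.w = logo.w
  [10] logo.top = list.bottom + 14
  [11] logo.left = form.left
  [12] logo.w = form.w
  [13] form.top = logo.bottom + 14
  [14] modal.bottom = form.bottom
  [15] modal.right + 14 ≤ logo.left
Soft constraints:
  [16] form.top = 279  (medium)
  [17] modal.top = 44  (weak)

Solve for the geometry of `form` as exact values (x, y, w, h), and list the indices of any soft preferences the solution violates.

1. form.x = 99  [logo.left = form.left]
2. form.w = 261  [logo.w = form.w]
3. form.y = 279  [form.top = logo.bottom + 14]
4. form.h = 21  [modal.bottom = form.bottom]

form = (x=99, y=279, w=261, h=21)
violated soft preferences: 17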